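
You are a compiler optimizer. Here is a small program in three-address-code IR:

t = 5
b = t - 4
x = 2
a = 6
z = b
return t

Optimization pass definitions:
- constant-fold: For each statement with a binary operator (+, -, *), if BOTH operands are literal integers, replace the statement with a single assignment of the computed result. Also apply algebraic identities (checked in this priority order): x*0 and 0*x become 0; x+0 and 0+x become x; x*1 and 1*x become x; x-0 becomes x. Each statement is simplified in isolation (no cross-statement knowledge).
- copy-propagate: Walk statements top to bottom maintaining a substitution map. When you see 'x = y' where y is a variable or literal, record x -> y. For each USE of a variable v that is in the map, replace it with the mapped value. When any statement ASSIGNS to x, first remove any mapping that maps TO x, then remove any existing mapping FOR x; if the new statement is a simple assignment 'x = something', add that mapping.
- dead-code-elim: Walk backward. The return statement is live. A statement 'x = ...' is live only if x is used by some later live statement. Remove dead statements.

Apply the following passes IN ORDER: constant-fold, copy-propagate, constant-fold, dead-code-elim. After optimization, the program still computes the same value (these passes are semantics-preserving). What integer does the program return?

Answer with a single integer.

Answer: 5

Derivation:
Initial IR:
  t = 5
  b = t - 4
  x = 2
  a = 6
  z = b
  return t
After constant-fold (6 stmts):
  t = 5
  b = t - 4
  x = 2
  a = 6
  z = b
  return t
After copy-propagate (6 stmts):
  t = 5
  b = 5 - 4
  x = 2
  a = 6
  z = b
  return 5
After constant-fold (6 stmts):
  t = 5
  b = 1
  x = 2
  a = 6
  z = b
  return 5
After dead-code-elim (1 stmts):
  return 5
Evaluate:
  t = 5  =>  t = 5
  b = t - 4  =>  b = 1
  x = 2  =>  x = 2
  a = 6  =>  a = 6
  z = b  =>  z = 1
  return t = 5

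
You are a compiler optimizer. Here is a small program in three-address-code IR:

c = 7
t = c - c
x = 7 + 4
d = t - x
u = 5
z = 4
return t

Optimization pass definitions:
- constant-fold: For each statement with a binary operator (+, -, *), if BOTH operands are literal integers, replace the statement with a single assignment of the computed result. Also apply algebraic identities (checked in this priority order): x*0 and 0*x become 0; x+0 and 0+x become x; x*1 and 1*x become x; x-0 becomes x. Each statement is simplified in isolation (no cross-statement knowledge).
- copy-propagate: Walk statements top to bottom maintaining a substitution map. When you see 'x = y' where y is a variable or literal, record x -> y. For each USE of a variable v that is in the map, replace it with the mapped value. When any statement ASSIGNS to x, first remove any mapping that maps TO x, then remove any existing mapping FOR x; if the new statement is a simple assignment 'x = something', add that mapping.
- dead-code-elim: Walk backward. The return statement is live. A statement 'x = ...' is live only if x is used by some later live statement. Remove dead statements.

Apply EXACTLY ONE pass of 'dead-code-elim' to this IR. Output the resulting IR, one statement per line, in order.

Answer: c = 7
t = c - c
return t

Derivation:
Applying dead-code-elim statement-by-statement:
  [7] return t  -> KEEP (return); live=['t']
  [6] z = 4  -> DEAD (z not live)
  [5] u = 5  -> DEAD (u not live)
  [4] d = t - x  -> DEAD (d not live)
  [3] x = 7 + 4  -> DEAD (x not live)
  [2] t = c - c  -> KEEP; live=['c']
  [1] c = 7  -> KEEP; live=[]
Result (3 stmts):
  c = 7
  t = c - c
  return t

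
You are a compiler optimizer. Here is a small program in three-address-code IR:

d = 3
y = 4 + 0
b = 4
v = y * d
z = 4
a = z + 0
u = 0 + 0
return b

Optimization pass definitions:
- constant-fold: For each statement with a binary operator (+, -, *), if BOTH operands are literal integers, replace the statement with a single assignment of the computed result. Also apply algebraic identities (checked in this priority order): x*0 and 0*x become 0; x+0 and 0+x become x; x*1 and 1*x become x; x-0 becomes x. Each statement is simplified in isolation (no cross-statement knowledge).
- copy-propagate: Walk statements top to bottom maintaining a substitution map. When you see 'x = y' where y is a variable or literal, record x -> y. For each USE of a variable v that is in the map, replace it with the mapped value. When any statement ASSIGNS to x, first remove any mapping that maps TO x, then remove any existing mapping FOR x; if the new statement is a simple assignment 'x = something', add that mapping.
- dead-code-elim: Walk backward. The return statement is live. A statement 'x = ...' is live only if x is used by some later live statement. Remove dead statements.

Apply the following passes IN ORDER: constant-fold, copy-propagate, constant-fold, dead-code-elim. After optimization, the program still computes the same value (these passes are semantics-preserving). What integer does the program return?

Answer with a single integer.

Initial IR:
  d = 3
  y = 4 + 0
  b = 4
  v = y * d
  z = 4
  a = z + 0
  u = 0 + 0
  return b
After constant-fold (8 stmts):
  d = 3
  y = 4
  b = 4
  v = y * d
  z = 4
  a = z
  u = 0
  return b
After copy-propagate (8 stmts):
  d = 3
  y = 4
  b = 4
  v = 4 * 3
  z = 4
  a = 4
  u = 0
  return 4
After constant-fold (8 stmts):
  d = 3
  y = 4
  b = 4
  v = 12
  z = 4
  a = 4
  u = 0
  return 4
After dead-code-elim (1 stmts):
  return 4
Evaluate:
  d = 3  =>  d = 3
  y = 4 + 0  =>  y = 4
  b = 4  =>  b = 4
  v = y * d  =>  v = 12
  z = 4  =>  z = 4
  a = z + 0  =>  a = 4
  u = 0 + 0  =>  u = 0
  return b = 4

Answer: 4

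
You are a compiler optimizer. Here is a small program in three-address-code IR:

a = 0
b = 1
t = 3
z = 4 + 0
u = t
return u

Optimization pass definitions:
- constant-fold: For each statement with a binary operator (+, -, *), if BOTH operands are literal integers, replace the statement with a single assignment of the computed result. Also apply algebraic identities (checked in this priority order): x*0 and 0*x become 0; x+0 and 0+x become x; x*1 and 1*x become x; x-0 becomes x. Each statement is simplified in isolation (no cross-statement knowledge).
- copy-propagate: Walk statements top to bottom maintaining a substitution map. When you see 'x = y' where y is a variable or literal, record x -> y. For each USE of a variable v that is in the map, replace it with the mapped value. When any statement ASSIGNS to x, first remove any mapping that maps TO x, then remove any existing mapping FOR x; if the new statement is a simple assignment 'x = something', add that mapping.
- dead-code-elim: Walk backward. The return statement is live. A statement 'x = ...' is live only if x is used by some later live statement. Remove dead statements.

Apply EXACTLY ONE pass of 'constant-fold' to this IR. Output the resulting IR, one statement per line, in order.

Answer: a = 0
b = 1
t = 3
z = 4
u = t
return u

Derivation:
Applying constant-fold statement-by-statement:
  [1] a = 0  (unchanged)
  [2] b = 1  (unchanged)
  [3] t = 3  (unchanged)
  [4] z = 4 + 0  -> z = 4
  [5] u = t  (unchanged)
  [6] return u  (unchanged)
Result (6 stmts):
  a = 0
  b = 1
  t = 3
  z = 4
  u = t
  return u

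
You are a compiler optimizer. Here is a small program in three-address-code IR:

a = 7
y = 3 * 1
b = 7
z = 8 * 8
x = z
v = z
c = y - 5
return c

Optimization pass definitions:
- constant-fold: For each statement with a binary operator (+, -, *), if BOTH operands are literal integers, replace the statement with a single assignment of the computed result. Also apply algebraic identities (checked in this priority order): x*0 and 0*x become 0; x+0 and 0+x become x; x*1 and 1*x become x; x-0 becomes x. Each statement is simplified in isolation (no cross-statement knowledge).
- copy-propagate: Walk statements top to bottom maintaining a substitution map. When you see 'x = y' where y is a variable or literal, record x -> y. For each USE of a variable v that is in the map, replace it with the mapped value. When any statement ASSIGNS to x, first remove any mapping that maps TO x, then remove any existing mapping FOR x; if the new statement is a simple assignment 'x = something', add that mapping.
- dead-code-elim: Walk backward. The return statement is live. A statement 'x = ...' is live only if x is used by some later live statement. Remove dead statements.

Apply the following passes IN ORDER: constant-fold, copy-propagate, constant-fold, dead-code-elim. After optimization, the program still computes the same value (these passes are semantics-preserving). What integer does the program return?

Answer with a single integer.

Answer: -2

Derivation:
Initial IR:
  a = 7
  y = 3 * 1
  b = 7
  z = 8 * 8
  x = z
  v = z
  c = y - 5
  return c
After constant-fold (8 stmts):
  a = 7
  y = 3
  b = 7
  z = 64
  x = z
  v = z
  c = y - 5
  return c
After copy-propagate (8 stmts):
  a = 7
  y = 3
  b = 7
  z = 64
  x = 64
  v = 64
  c = 3 - 5
  return c
After constant-fold (8 stmts):
  a = 7
  y = 3
  b = 7
  z = 64
  x = 64
  v = 64
  c = -2
  return c
After dead-code-elim (2 stmts):
  c = -2
  return c
Evaluate:
  a = 7  =>  a = 7
  y = 3 * 1  =>  y = 3
  b = 7  =>  b = 7
  z = 8 * 8  =>  z = 64
  x = z  =>  x = 64
  v = z  =>  v = 64
  c = y - 5  =>  c = -2
  return c = -2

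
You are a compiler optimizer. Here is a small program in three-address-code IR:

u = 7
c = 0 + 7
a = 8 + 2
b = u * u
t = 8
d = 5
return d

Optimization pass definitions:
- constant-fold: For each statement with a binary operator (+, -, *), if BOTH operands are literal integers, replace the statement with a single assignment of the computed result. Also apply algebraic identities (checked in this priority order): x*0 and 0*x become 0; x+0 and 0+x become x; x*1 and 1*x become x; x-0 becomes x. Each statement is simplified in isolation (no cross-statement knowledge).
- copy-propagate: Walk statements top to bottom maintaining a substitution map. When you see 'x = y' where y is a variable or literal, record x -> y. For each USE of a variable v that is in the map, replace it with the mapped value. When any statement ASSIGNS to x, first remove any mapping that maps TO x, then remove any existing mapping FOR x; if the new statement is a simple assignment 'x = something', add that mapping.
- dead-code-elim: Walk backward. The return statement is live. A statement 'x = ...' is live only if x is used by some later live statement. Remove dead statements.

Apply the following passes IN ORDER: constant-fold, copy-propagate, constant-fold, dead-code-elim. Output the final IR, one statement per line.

Answer: return 5

Derivation:
Initial IR:
  u = 7
  c = 0 + 7
  a = 8 + 2
  b = u * u
  t = 8
  d = 5
  return d
After constant-fold (7 stmts):
  u = 7
  c = 7
  a = 10
  b = u * u
  t = 8
  d = 5
  return d
After copy-propagate (7 stmts):
  u = 7
  c = 7
  a = 10
  b = 7 * 7
  t = 8
  d = 5
  return 5
After constant-fold (7 stmts):
  u = 7
  c = 7
  a = 10
  b = 49
  t = 8
  d = 5
  return 5
After dead-code-elim (1 stmts):
  return 5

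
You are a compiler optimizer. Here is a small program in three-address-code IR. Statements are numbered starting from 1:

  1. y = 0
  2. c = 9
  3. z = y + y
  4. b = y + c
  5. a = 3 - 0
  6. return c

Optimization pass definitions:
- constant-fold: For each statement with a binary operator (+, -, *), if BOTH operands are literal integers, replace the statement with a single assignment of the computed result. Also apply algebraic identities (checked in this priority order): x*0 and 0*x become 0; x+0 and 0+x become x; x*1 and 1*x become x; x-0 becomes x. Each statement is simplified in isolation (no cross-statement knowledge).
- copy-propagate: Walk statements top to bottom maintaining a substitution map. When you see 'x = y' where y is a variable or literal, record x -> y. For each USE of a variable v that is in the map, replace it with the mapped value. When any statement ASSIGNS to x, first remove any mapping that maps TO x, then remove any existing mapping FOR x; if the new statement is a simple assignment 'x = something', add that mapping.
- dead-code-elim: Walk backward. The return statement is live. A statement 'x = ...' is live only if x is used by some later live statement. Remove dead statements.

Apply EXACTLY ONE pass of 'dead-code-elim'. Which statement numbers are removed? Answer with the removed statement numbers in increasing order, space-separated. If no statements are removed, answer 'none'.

Backward liveness scan:
Stmt 1 'y = 0': DEAD (y not in live set [])
Stmt 2 'c = 9': KEEP (c is live); live-in = []
Stmt 3 'z = y + y': DEAD (z not in live set ['c'])
Stmt 4 'b = y + c': DEAD (b not in live set ['c'])
Stmt 5 'a = 3 - 0': DEAD (a not in live set ['c'])
Stmt 6 'return c': KEEP (return); live-in = ['c']
Removed statement numbers: [1, 3, 4, 5]
Surviving IR:
  c = 9
  return c

Answer: 1 3 4 5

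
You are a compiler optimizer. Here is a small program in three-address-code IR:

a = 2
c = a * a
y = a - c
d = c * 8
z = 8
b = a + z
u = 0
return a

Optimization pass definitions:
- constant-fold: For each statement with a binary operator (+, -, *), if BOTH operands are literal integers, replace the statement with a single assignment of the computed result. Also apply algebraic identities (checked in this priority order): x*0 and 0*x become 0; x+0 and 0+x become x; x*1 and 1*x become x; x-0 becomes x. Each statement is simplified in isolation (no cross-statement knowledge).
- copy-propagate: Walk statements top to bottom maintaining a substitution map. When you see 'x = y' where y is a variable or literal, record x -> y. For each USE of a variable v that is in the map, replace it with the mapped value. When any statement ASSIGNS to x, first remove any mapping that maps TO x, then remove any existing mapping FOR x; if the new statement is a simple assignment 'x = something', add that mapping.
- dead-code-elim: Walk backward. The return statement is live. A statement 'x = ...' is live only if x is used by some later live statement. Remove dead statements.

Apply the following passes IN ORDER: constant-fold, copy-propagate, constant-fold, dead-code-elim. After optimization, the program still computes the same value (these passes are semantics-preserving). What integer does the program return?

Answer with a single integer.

Initial IR:
  a = 2
  c = a * a
  y = a - c
  d = c * 8
  z = 8
  b = a + z
  u = 0
  return a
After constant-fold (8 stmts):
  a = 2
  c = a * a
  y = a - c
  d = c * 8
  z = 8
  b = a + z
  u = 0
  return a
After copy-propagate (8 stmts):
  a = 2
  c = 2 * 2
  y = 2 - c
  d = c * 8
  z = 8
  b = 2 + 8
  u = 0
  return 2
After constant-fold (8 stmts):
  a = 2
  c = 4
  y = 2 - c
  d = c * 8
  z = 8
  b = 10
  u = 0
  return 2
After dead-code-elim (1 stmts):
  return 2
Evaluate:
  a = 2  =>  a = 2
  c = a * a  =>  c = 4
  y = a - c  =>  y = -2
  d = c * 8  =>  d = 32
  z = 8  =>  z = 8
  b = a + z  =>  b = 10
  u = 0  =>  u = 0
  return a = 2

Answer: 2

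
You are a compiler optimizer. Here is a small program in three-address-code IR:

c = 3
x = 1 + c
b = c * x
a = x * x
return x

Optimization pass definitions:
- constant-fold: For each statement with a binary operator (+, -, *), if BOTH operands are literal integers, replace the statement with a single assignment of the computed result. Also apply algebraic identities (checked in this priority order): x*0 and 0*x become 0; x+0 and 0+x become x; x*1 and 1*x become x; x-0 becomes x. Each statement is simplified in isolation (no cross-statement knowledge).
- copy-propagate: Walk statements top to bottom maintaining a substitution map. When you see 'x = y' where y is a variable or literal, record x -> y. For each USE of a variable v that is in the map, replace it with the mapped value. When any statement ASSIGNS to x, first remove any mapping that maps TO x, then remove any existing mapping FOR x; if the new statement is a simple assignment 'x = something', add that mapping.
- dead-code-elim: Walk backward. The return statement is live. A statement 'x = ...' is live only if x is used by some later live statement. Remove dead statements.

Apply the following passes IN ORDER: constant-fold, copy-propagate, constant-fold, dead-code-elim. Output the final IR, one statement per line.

Initial IR:
  c = 3
  x = 1 + c
  b = c * x
  a = x * x
  return x
After constant-fold (5 stmts):
  c = 3
  x = 1 + c
  b = c * x
  a = x * x
  return x
After copy-propagate (5 stmts):
  c = 3
  x = 1 + 3
  b = 3 * x
  a = x * x
  return x
After constant-fold (5 stmts):
  c = 3
  x = 4
  b = 3 * x
  a = x * x
  return x
After dead-code-elim (2 stmts):
  x = 4
  return x

Answer: x = 4
return x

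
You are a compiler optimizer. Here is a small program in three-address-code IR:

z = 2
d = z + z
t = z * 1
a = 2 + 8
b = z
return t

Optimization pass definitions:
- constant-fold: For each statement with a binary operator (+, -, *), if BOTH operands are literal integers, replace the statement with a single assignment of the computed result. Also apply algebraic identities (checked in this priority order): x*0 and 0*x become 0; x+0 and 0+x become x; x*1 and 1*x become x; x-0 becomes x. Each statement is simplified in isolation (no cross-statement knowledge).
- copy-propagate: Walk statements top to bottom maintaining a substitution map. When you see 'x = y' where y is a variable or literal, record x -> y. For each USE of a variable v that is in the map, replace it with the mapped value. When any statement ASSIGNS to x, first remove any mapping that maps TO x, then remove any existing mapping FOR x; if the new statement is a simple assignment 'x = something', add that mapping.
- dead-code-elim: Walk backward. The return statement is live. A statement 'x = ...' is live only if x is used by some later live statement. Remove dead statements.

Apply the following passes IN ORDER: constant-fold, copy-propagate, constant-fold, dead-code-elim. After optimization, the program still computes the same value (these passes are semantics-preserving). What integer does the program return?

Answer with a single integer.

Initial IR:
  z = 2
  d = z + z
  t = z * 1
  a = 2 + 8
  b = z
  return t
After constant-fold (6 stmts):
  z = 2
  d = z + z
  t = z
  a = 10
  b = z
  return t
After copy-propagate (6 stmts):
  z = 2
  d = 2 + 2
  t = 2
  a = 10
  b = 2
  return 2
After constant-fold (6 stmts):
  z = 2
  d = 4
  t = 2
  a = 10
  b = 2
  return 2
After dead-code-elim (1 stmts):
  return 2
Evaluate:
  z = 2  =>  z = 2
  d = z + z  =>  d = 4
  t = z * 1  =>  t = 2
  a = 2 + 8  =>  a = 10
  b = z  =>  b = 2
  return t = 2

Answer: 2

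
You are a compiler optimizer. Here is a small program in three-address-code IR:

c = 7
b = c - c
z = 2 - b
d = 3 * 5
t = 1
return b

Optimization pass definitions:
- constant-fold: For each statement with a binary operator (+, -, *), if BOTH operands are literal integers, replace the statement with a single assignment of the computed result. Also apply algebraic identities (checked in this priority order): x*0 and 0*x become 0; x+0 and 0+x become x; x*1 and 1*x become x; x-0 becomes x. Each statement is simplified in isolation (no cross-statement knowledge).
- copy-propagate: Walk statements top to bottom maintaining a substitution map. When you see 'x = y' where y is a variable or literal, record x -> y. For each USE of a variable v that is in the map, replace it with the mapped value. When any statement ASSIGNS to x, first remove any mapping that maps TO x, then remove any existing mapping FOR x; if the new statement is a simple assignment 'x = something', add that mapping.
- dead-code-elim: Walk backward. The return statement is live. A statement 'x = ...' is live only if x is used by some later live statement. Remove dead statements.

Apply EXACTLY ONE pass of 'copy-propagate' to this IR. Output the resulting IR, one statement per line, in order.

Answer: c = 7
b = 7 - 7
z = 2 - b
d = 3 * 5
t = 1
return b

Derivation:
Applying copy-propagate statement-by-statement:
  [1] c = 7  (unchanged)
  [2] b = c - c  -> b = 7 - 7
  [3] z = 2 - b  (unchanged)
  [4] d = 3 * 5  (unchanged)
  [5] t = 1  (unchanged)
  [6] return b  (unchanged)
Result (6 stmts):
  c = 7
  b = 7 - 7
  z = 2 - b
  d = 3 * 5
  t = 1
  return b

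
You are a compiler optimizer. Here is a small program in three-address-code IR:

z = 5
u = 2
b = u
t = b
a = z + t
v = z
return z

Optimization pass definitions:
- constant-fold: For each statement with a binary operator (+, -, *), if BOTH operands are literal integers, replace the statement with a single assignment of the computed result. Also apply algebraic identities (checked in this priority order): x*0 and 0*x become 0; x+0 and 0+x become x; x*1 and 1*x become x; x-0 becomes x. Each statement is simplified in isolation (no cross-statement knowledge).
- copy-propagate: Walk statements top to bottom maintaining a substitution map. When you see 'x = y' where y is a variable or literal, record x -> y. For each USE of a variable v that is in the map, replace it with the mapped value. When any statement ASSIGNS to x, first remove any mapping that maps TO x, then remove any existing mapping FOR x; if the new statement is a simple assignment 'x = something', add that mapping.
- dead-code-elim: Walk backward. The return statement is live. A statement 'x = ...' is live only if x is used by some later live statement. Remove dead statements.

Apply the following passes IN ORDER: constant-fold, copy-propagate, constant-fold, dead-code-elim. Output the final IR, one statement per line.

Answer: return 5

Derivation:
Initial IR:
  z = 5
  u = 2
  b = u
  t = b
  a = z + t
  v = z
  return z
After constant-fold (7 stmts):
  z = 5
  u = 2
  b = u
  t = b
  a = z + t
  v = z
  return z
After copy-propagate (7 stmts):
  z = 5
  u = 2
  b = 2
  t = 2
  a = 5 + 2
  v = 5
  return 5
After constant-fold (7 stmts):
  z = 5
  u = 2
  b = 2
  t = 2
  a = 7
  v = 5
  return 5
After dead-code-elim (1 stmts):
  return 5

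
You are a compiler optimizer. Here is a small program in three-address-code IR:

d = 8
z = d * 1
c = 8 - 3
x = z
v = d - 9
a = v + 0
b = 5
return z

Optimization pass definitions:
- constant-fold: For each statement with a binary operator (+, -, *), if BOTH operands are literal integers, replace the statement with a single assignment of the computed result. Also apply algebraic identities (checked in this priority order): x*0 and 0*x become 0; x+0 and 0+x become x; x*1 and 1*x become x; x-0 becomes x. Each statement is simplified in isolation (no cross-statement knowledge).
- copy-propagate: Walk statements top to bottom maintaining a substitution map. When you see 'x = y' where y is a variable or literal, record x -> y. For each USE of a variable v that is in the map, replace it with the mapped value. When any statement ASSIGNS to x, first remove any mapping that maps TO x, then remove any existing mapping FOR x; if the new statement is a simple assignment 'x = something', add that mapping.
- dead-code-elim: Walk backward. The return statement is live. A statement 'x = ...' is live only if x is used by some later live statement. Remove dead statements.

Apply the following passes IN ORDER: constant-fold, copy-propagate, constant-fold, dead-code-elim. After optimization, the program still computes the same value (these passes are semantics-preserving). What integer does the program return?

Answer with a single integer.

Initial IR:
  d = 8
  z = d * 1
  c = 8 - 3
  x = z
  v = d - 9
  a = v + 0
  b = 5
  return z
After constant-fold (8 stmts):
  d = 8
  z = d
  c = 5
  x = z
  v = d - 9
  a = v
  b = 5
  return z
After copy-propagate (8 stmts):
  d = 8
  z = 8
  c = 5
  x = 8
  v = 8 - 9
  a = v
  b = 5
  return 8
After constant-fold (8 stmts):
  d = 8
  z = 8
  c = 5
  x = 8
  v = -1
  a = v
  b = 5
  return 8
After dead-code-elim (1 stmts):
  return 8
Evaluate:
  d = 8  =>  d = 8
  z = d * 1  =>  z = 8
  c = 8 - 3  =>  c = 5
  x = z  =>  x = 8
  v = d - 9  =>  v = -1
  a = v + 0  =>  a = -1
  b = 5  =>  b = 5
  return z = 8

Answer: 8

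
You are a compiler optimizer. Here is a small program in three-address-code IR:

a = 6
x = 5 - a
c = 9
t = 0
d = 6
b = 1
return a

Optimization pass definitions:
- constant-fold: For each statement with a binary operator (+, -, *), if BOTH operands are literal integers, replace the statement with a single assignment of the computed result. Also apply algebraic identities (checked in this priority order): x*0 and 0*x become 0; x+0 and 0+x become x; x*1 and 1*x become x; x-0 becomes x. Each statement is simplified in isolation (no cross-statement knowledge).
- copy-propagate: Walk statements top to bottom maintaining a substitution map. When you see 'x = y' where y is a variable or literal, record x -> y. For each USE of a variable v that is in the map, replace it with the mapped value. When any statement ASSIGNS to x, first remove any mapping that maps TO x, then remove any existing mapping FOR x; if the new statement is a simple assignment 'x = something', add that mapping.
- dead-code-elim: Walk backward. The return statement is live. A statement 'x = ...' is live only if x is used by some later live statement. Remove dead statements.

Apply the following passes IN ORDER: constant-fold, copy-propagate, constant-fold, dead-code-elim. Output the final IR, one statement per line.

Initial IR:
  a = 6
  x = 5 - a
  c = 9
  t = 0
  d = 6
  b = 1
  return a
After constant-fold (7 stmts):
  a = 6
  x = 5 - a
  c = 9
  t = 0
  d = 6
  b = 1
  return a
After copy-propagate (7 stmts):
  a = 6
  x = 5 - 6
  c = 9
  t = 0
  d = 6
  b = 1
  return 6
After constant-fold (7 stmts):
  a = 6
  x = -1
  c = 9
  t = 0
  d = 6
  b = 1
  return 6
After dead-code-elim (1 stmts):
  return 6

Answer: return 6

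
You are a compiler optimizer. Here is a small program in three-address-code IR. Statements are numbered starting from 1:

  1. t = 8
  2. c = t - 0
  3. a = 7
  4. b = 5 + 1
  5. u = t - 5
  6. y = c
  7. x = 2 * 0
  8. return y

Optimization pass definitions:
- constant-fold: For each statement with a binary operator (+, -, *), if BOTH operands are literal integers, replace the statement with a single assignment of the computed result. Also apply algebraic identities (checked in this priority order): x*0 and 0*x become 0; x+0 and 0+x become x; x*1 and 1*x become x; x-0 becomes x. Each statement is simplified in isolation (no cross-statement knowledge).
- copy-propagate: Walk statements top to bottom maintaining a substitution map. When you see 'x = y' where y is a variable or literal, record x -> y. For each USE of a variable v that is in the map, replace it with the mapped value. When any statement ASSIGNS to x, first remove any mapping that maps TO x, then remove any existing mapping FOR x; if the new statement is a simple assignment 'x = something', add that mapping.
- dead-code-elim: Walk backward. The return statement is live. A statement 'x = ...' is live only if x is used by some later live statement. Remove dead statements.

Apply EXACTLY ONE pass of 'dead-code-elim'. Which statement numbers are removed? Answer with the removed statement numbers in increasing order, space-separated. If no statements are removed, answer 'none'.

Backward liveness scan:
Stmt 1 't = 8': KEEP (t is live); live-in = []
Stmt 2 'c = t - 0': KEEP (c is live); live-in = ['t']
Stmt 3 'a = 7': DEAD (a not in live set ['c'])
Stmt 4 'b = 5 + 1': DEAD (b not in live set ['c'])
Stmt 5 'u = t - 5': DEAD (u not in live set ['c'])
Stmt 6 'y = c': KEEP (y is live); live-in = ['c']
Stmt 7 'x = 2 * 0': DEAD (x not in live set ['y'])
Stmt 8 'return y': KEEP (return); live-in = ['y']
Removed statement numbers: [3, 4, 5, 7]
Surviving IR:
  t = 8
  c = t - 0
  y = c
  return y

Answer: 3 4 5 7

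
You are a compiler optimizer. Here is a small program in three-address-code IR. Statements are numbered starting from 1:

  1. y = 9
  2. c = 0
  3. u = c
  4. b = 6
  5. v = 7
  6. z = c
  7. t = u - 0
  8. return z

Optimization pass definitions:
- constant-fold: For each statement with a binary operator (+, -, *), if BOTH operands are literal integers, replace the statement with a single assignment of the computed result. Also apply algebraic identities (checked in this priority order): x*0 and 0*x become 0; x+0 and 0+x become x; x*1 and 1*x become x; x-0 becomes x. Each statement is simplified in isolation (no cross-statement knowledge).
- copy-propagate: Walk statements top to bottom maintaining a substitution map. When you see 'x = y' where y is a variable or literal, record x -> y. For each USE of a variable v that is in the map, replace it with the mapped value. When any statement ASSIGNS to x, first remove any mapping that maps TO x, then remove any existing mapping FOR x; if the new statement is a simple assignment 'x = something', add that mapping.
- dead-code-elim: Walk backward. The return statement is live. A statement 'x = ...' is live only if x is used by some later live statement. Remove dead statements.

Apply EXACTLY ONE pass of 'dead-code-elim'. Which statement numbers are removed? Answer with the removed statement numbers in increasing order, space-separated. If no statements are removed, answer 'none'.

Answer: 1 3 4 5 7

Derivation:
Backward liveness scan:
Stmt 1 'y = 9': DEAD (y not in live set [])
Stmt 2 'c = 0': KEEP (c is live); live-in = []
Stmt 3 'u = c': DEAD (u not in live set ['c'])
Stmt 4 'b = 6': DEAD (b not in live set ['c'])
Stmt 5 'v = 7': DEAD (v not in live set ['c'])
Stmt 6 'z = c': KEEP (z is live); live-in = ['c']
Stmt 7 't = u - 0': DEAD (t not in live set ['z'])
Stmt 8 'return z': KEEP (return); live-in = ['z']
Removed statement numbers: [1, 3, 4, 5, 7]
Surviving IR:
  c = 0
  z = c
  return z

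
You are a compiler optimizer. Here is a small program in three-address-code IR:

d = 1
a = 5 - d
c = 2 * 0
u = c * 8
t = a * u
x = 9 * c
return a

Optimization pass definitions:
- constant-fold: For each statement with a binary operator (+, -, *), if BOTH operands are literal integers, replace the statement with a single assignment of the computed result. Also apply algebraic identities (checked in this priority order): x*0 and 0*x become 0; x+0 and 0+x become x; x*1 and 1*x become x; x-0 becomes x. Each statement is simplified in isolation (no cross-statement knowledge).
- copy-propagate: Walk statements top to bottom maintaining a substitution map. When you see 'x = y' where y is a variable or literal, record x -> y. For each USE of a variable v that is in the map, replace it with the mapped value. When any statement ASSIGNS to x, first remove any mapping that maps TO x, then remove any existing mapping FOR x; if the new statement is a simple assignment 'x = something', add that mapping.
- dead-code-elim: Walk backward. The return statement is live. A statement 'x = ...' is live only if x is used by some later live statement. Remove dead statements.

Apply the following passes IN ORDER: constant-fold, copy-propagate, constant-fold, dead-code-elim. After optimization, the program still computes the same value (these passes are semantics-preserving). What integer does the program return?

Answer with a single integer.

Initial IR:
  d = 1
  a = 5 - d
  c = 2 * 0
  u = c * 8
  t = a * u
  x = 9 * c
  return a
After constant-fold (7 stmts):
  d = 1
  a = 5 - d
  c = 0
  u = c * 8
  t = a * u
  x = 9 * c
  return a
After copy-propagate (7 stmts):
  d = 1
  a = 5 - 1
  c = 0
  u = 0 * 8
  t = a * u
  x = 9 * 0
  return a
After constant-fold (7 stmts):
  d = 1
  a = 4
  c = 0
  u = 0
  t = a * u
  x = 0
  return a
After dead-code-elim (2 stmts):
  a = 4
  return a
Evaluate:
  d = 1  =>  d = 1
  a = 5 - d  =>  a = 4
  c = 2 * 0  =>  c = 0
  u = c * 8  =>  u = 0
  t = a * u  =>  t = 0
  x = 9 * c  =>  x = 0
  return a = 4

Answer: 4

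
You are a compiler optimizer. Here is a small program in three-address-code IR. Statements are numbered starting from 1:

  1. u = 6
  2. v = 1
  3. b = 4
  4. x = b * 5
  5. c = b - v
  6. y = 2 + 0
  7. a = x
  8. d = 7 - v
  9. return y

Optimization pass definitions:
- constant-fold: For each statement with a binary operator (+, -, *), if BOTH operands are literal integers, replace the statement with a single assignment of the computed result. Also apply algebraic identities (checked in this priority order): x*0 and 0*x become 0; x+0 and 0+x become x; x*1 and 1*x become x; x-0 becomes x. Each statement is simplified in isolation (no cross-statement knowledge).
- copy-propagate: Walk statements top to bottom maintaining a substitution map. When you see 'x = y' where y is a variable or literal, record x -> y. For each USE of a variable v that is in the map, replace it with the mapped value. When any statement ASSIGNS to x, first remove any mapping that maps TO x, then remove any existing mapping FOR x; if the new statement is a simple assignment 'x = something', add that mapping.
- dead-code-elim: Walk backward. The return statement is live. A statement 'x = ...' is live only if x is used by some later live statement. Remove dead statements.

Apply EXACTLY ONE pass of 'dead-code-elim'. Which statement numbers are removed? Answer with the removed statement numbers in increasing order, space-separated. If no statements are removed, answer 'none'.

Backward liveness scan:
Stmt 1 'u = 6': DEAD (u not in live set [])
Stmt 2 'v = 1': DEAD (v not in live set [])
Stmt 3 'b = 4': DEAD (b not in live set [])
Stmt 4 'x = b * 5': DEAD (x not in live set [])
Stmt 5 'c = b - v': DEAD (c not in live set [])
Stmt 6 'y = 2 + 0': KEEP (y is live); live-in = []
Stmt 7 'a = x': DEAD (a not in live set ['y'])
Stmt 8 'd = 7 - v': DEAD (d not in live set ['y'])
Stmt 9 'return y': KEEP (return); live-in = ['y']
Removed statement numbers: [1, 2, 3, 4, 5, 7, 8]
Surviving IR:
  y = 2 + 0
  return y

Answer: 1 2 3 4 5 7 8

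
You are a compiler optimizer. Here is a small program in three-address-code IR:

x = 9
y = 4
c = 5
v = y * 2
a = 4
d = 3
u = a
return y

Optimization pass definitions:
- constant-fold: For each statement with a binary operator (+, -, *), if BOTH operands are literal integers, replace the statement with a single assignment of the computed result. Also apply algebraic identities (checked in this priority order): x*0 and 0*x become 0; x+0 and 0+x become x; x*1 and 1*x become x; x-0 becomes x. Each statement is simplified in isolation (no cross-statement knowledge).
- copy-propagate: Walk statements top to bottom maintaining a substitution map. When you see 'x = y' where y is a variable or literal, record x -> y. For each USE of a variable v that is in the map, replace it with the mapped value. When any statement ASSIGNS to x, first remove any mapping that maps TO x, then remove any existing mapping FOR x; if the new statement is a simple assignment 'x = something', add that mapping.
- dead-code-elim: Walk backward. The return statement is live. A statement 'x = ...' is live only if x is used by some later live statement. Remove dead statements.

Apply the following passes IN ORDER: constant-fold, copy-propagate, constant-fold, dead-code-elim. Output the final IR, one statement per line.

Initial IR:
  x = 9
  y = 4
  c = 5
  v = y * 2
  a = 4
  d = 3
  u = a
  return y
After constant-fold (8 stmts):
  x = 9
  y = 4
  c = 5
  v = y * 2
  a = 4
  d = 3
  u = a
  return y
After copy-propagate (8 stmts):
  x = 9
  y = 4
  c = 5
  v = 4 * 2
  a = 4
  d = 3
  u = 4
  return 4
After constant-fold (8 stmts):
  x = 9
  y = 4
  c = 5
  v = 8
  a = 4
  d = 3
  u = 4
  return 4
After dead-code-elim (1 stmts):
  return 4

Answer: return 4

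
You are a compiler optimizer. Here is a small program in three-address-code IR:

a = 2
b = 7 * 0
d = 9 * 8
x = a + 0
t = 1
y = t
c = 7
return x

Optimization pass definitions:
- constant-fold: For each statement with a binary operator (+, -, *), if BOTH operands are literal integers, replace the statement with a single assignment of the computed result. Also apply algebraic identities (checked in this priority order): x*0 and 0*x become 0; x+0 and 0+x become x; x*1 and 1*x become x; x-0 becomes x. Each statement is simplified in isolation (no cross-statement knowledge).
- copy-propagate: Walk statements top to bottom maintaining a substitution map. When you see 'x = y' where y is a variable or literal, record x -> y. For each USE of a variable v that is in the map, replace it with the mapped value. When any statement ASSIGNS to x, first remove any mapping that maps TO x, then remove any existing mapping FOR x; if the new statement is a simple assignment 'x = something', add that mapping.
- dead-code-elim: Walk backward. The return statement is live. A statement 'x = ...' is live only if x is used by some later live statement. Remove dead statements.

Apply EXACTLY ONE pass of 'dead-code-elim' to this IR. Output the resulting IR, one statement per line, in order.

Answer: a = 2
x = a + 0
return x

Derivation:
Applying dead-code-elim statement-by-statement:
  [8] return x  -> KEEP (return); live=['x']
  [7] c = 7  -> DEAD (c not live)
  [6] y = t  -> DEAD (y not live)
  [5] t = 1  -> DEAD (t not live)
  [4] x = a + 0  -> KEEP; live=['a']
  [3] d = 9 * 8  -> DEAD (d not live)
  [2] b = 7 * 0  -> DEAD (b not live)
  [1] a = 2  -> KEEP; live=[]
Result (3 stmts):
  a = 2
  x = a + 0
  return x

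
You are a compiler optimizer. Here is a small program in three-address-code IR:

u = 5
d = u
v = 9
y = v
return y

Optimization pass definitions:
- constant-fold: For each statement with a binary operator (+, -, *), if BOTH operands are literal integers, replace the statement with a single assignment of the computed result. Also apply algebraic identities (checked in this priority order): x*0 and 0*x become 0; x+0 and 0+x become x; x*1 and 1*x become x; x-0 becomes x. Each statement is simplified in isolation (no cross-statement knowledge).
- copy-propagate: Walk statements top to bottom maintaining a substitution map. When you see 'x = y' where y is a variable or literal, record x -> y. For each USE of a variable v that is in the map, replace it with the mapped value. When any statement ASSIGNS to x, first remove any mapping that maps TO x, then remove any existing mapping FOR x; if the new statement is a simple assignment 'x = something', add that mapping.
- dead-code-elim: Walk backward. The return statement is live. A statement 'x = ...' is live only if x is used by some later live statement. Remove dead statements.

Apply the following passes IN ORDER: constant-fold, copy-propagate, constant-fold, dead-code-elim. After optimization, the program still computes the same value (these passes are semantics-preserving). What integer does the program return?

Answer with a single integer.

Answer: 9

Derivation:
Initial IR:
  u = 5
  d = u
  v = 9
  y = v
  return y
After constant-fold (5 stmts):
  u = 5
  d = u
  v = 9
  y = v
  return y
After copy-propagate (5 stmts):
  u = 5
  d = 5
  v = 9
  y = 9
  return 9
After constant-fold (5 stmts):
  u = 5
  d = 5
  v = 9
  y = 9
  return 9
After dead-code-elim (1 stmts):
  return 9
Evaluate:
  u = 5  =>  u = 5
  d = u  =>  d = 5
  v = 9  =>  v = 9
  y = v  =>  y = 9
  return y = 9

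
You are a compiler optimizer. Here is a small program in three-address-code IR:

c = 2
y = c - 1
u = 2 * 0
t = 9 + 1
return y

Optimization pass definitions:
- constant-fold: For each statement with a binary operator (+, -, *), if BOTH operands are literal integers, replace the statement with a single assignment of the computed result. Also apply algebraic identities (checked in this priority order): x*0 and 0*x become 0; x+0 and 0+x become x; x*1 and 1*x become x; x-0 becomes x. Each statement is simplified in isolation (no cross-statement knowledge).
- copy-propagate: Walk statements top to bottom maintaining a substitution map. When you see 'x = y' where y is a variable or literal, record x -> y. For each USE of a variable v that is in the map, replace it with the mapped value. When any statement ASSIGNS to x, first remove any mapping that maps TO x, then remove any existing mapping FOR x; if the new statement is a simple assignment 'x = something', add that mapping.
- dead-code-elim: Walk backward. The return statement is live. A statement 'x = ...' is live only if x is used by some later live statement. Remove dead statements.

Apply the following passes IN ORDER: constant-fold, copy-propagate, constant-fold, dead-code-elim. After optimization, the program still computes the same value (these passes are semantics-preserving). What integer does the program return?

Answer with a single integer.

Answer: 1

Derivation:
Initial IR:
  c = 2
  y = c - 1
  u = 2 * 0
  t = 9 + 1
  return y
After constant-fold (5 stmts):
  c = 2
  y = c - 1
  u = 0
  t = 10
  return y
After copy-propagate (5 stmts):
  c = 2
  y = 2 - 1
  u = 0
  t = 10
  return y
After constant-fold (5 stmts):
  c = 2
  y = 1
  u = 0
  t = 10
  return y
After dead-code-elim (2 stmts):
  y = 1
  return y
Evaluate:
  c = 2  =>  c = 2
  y = c - 1  =>  y = 1
  u = 2 * 0  =>  u = 0
  t = 9 + 1  =>  t = 10
  return y = 1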